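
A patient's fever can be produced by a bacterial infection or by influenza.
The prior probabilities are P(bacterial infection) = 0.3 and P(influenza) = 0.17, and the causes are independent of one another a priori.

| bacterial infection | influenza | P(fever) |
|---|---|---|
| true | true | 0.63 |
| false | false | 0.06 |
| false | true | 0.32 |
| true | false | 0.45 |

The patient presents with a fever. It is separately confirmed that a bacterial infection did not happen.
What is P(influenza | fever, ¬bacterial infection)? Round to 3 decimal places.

Weight on influenza=true, given the evidence: 0.32*0.17 = 0.054400
The normalizing constant is 0.06*0.83 + 0.32*0.17 = 0.104200
P(influenza | fever, ¬bacterial infection) = 0.054400/0.104200 ≈ 0.522

P(influenza | fever, ¬bacterial infection) ≈ 0.522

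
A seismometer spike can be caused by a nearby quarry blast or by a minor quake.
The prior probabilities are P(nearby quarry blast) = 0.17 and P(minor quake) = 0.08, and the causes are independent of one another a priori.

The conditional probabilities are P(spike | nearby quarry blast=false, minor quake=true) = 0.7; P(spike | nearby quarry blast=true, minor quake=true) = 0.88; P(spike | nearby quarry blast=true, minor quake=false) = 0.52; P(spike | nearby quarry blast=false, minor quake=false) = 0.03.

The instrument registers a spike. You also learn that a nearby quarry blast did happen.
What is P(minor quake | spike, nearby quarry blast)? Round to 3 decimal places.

P(minor quake | spike, nearby quarry blast) ≈ 0.128

Numerator (weight on configurations with minor quake): 0.88×0.08 = 0.070400
Normalizer over all consistent configurations: 0.52×0.92 + 0.88×0.08 = 0.548800
P(minor quake | spike, nearby quarry blast) = 0.070400/0.548800 ≈ 0.128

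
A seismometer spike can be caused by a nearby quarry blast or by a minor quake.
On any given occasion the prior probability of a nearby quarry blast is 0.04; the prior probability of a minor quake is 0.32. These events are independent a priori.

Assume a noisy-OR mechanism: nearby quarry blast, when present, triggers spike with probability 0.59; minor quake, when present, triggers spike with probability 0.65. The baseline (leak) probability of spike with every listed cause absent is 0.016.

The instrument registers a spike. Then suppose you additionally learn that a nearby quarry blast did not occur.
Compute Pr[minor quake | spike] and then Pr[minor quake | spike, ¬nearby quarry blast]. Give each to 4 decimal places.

Under noisy-OR, P(spike | causes) = 1 − (1−0.016)·∏(1−qᵢ) over the active causes.
P(spike) = 0.016*0.96*0.68 + 0.6556*0.96*0.32 + 0.59656*0.04*0.68 + 0.858796*0.04*0.32 = 0.010445 + 0.201400 + 0.016226 + 0.010993 = 0.239064
The minor quake-present share is 0.201400 + 0.010993 = 0.212393.
P(minor quake | spike) = 0.212393 / 0.239064 ≈ 0.8884

Now condition on the additional information:
For the numerator, keep only minor quake=true terms: 0.6556×0.32 = 0.209792
Denominator P(spike | ¬nearby quarry blast): 0.016×0.68 + 0.6556×0.32 = 0.220672
P(minor quake | spike, ¬nearby quarry blast) = 0.209792/0.220672 ≈ 0.9507
Ruling out nearby quarry blast raises the posterior on minor quake — the flip side of explaining away.

Pr[minor quake | spike] ≈ 0.8884; Pr[minor quake | spike, ¬nearby quarry blast] ≈ 0.9507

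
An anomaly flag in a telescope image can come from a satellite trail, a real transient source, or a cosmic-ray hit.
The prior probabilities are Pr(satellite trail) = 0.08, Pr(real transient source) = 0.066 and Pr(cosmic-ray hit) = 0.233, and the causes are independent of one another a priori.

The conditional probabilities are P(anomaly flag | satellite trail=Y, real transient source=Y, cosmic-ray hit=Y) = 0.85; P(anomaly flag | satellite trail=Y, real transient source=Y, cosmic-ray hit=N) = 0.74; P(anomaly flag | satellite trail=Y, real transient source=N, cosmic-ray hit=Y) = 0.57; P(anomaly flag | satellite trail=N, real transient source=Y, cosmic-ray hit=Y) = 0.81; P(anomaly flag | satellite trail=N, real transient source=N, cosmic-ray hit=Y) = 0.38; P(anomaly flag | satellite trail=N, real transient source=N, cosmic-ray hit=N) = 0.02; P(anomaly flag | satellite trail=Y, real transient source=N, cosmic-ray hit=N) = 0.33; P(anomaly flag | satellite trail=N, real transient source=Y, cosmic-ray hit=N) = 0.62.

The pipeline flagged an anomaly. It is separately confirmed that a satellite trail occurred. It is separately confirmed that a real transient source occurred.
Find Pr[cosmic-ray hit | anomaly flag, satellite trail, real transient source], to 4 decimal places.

P(anomaly flag | satellite trail, real transient source) = 0.74·0.767 + 0.85·0.233 = 0.567580 + 0.198050 = 0.765630
The cosmic-ray hit-present share is 0.85·0.233 = 0.198050.
Hence the posterior is 0.198050/0.765630 ≈ 0.2587.

Pr[cosmic-ray hit | anomaly flag, satellite trail, real transient source] ≈ 0.2587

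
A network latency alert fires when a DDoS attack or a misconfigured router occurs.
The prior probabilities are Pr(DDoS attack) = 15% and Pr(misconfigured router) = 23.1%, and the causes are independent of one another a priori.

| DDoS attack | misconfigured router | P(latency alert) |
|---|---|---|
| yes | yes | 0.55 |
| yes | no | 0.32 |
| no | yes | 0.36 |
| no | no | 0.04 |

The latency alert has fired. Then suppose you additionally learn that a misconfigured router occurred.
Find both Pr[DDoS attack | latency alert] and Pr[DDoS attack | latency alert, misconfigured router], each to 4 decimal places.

P(latency alert) = 0.04·0.85·0.769 + 0.36·0.85·0.231 + 0.32·0.15·0.769 + 0.55·0.15·0.231 = 0.026146 + 0.070686 + 0.036912 + 0.019058 = 0.152802
Restricting to configurations with DDoS attack present: 0.036912 + 0.019058 = 0.055970.
So P(DDoS attack | latency alert) = 0.055970/0.152802 ≈ 0.3663.

Now condition on the additional information:
P(latency alert | misconfigured router) = 0.36*0.85 + 0.55*0.15 = 0.306000 + 0.082500 = 0.388500
Of this, 0.082500 comes from 0.55*0.15 (the DDoS attack=true cases).
Hence the posterior is 0.082500/0.388500 ≈ 0.2124.
This is intercausal reasoning (explaining away): once misconfigured router accounts for the latency alert, DDoS attack becomes less likely.

Pr[DDoS attack | latency alert] ≈ 0.3663; Pr[DDoS attack | latency alert, misconfigured router] ≈ 0.2124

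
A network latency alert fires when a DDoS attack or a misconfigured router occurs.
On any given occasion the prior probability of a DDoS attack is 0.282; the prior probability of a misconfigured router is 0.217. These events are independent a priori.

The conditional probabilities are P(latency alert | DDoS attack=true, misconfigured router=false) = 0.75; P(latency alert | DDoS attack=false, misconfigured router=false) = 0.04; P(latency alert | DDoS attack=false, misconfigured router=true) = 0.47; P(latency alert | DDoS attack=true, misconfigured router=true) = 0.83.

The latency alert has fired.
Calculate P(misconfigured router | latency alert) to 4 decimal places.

Enumerate the 4 (DDoS attack, misconfigured router) configurations and weight by the priors:
  P(latency alert) = 0.04×0.718×0.783 + 0.47×0.718×0.217 + 0.75×0.282×0.783 + 0.83×0.282×0.217
        = 0.022488 + 0.073229 + 0.165604 + 0.050791 = 0.312112
Configurations with misconfigured router contribute 0.124020, so
  P(misconfigured router | latency alert) = 0.124020 / 0.312112 ≈ 0.3974

P(misconfigured router | latency alert) ≈ 0.3974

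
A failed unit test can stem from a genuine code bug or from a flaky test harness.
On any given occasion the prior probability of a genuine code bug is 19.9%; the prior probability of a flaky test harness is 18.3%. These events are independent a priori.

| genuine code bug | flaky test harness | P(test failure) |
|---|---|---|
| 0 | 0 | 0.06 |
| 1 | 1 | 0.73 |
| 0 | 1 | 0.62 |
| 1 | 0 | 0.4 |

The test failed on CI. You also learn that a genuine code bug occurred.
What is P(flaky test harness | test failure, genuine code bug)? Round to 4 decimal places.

P(flaky test harness | test failure, genuine code bug) ≈ 0.2902

Sum P(test failure|·) weighted by the priors over both values of flaky test harness:
  P(test failure | genuine code bug) = 0.4·0.817 + 0.73·0.183
        = 0.326800 + 0.133590 = 0.460390
The terms with flaky test harness present sum to 0.133590, so
  P(flaky test harness | test failure, genuine code bug) = 0.133590 / 0.460390 ≈ 0.2902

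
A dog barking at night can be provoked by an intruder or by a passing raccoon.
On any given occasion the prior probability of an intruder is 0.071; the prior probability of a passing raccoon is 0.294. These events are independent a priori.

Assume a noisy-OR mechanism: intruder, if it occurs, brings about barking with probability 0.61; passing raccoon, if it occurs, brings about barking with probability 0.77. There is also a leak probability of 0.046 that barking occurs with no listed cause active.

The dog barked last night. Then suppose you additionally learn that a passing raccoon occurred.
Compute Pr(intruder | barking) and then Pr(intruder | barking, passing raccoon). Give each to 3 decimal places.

Pr(intruder | barking) ≈ 0.172; Pr(intruder | barking, passing raccoon) ≈ 0.082

Under noisy-OR, P(barking | causes) = 1 − (1−0.046)·∏(1−qᵢ) over the active causes.
Numerator (weight on configurations with intruder): 0.031476 + 0.019088 = 0.050564
Normalizer over all consistent configurations: 0.046×0.929×0.706 + 0.78058×0.929×0.294 + 0.62794×0.071×0.706 + 0.914426×0.071×0.294 = 0.293931
Posterior = 0.050564 / 0.293931 ≈ 0.172

Now condition on the additional information:
By total probability over both values of intruder:
  P(barking | passing raccoon) = 0.78058*0.929 + 0.914426*0.071
        = 0.725159 + 0.064924 = 0.790083
Configurations with intruder contribute 0.064924, so
  P(intruder | barking, passing raccoon) = 0.064924 / 0.790083 ≈ 0.082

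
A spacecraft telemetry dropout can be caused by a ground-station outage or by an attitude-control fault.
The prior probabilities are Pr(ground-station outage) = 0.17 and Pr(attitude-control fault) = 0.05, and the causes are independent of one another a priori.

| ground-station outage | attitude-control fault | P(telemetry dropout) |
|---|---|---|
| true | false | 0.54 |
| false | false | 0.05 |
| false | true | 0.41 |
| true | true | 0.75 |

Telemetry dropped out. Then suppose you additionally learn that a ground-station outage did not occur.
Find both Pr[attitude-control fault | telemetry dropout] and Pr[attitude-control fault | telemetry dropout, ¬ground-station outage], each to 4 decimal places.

Pr[attitude-control fault | telemetry dropout] ≈ 0.1559; Pr[attitude-control fault | telemetry dropout, ¬ground-station outage] ≈ 0.3015

By total probability over the 4 (ground-station outage, attitude-control fault) configurations:
  P(telemetry dropout) = 0.05·0.83·0.95 + 0.41·0.83·0.05 + 0.54·0.17·0.95 + 0.75·0.17·0.05
        = 0.039425 + 0.017015 + 0.087210 + 0.006375 = 0.150025
Configurations with attitude-control fault contribute 0.023390, so
  P(attitude-control fault | telemetry dropout) = 0.023390 / 0.150025 ≈ 0.1559

Now also conditioning on ground-station outage≠true:
Sum P(telemetry dropout|·) weighted by the priors over both values of attitude-control fault:
  P(telemetry dropout | ¬ground-station outage) = 0.05·0.95 + 0.41·0.05
        = 0.047500 + 0.020500 = 0.068000
The terms with attitude-control fault present sum to 0.020500, so
  P(attitude-control fault | telemetry dropout, ¬ground-station outage) = 0.020500 / 0.068000 ≈ 0.3015
With ground-station outage excluded, attitude-control fault must carry more of the explanatory weight for the telemetry dropout.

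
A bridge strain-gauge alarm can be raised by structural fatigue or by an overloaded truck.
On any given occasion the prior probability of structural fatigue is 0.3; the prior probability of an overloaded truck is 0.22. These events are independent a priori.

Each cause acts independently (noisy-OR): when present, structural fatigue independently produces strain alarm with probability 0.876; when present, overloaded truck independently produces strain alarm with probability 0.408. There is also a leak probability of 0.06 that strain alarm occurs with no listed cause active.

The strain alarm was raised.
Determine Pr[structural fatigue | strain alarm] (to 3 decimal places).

Under noisy-OR, P(strain alarm | causes) = 1 − (1−0.06)·∏(1−qᵢ) over the active causes.
Weight on structural fatigue=true, given the evidence: 0.206725 + 0.061446 = 0.268171
The normalizing constant is 0.06×0.7×0.78 + 0.44352×0.7×0.22 + 0.88344×0.3×0.78 + 0.930996×0.3×0.22 = 0.369233
Posterior = 0.268171 / 0.369233 ≈ 0.726

Pr[structural fatigue | strain alarm] ≈ 0.726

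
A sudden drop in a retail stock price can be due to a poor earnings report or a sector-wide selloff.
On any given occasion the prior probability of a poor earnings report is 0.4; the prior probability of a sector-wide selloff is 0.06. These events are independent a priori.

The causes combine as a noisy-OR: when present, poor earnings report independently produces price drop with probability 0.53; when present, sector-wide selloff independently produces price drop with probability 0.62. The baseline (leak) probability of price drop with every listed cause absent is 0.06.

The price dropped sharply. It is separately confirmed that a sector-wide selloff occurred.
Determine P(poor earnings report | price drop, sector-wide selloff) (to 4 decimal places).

P(poor earnings report | price drop, sector-wide selloff) ≈ 0.4632

Under noisy-OR, P(price drop | causes) = 1 − (1−0.06)·∏(1−qᵢ) over the active causes.
Numerator (weight on configurations with poor earnings report): 0.832116·0.4 = 0.332846
Denominator P(price drop | sector-wide selloff): 0.6428·0.6 + 0.832116·0.4 = 0.718526
P(poor earnings report | price drop, sector-wide selloff) = 0.332846/0.718526 ≈ 0.4632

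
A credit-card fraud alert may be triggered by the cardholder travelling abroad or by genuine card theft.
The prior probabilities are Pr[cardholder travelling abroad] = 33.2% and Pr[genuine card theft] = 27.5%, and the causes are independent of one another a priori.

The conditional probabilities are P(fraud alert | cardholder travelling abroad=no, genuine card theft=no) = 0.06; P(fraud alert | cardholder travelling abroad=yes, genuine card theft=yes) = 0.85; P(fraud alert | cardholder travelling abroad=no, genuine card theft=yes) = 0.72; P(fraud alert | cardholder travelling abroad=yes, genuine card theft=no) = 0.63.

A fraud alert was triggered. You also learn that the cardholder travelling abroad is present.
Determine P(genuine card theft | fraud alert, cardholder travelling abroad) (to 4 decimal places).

P(genuine card theft | fraud alert, cardholder travelling abroad) ≈ 0.3385

P(fraud alert | cardholder travelling abroad) = 0.63·0.725 + 0.85·0.275 = 0.456750 + 0.233750 = 0.690500
Of this, 0.233750 comes from 0.85·0.275 (the genuine card theft=true cases).
P(genuine card theft | fraud alert, cardholder travelling abroad) = 0.233750 / 0.690500 ≈ 0.3385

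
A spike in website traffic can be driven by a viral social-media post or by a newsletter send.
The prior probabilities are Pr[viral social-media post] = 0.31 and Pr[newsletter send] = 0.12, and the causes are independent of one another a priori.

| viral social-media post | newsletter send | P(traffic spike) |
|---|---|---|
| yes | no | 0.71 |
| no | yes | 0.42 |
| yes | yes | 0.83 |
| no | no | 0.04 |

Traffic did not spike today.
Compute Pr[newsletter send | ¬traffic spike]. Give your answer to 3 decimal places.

Pr[newsletter send | ¬traffic spike] ≈ 0.076

Enumerate the 4 (viral social-media post, newsletter send) configurations and weight by the priors:
  P(¬traffic spike) = 0.96*0.69*0.88 + 0.58*0.69*0.12 + 0.29*0.31*0.88 + 0.17*0.31*0.12
        = 0.582912 + 0.048024 + 0.079112 + 0.006324 = 0.716372
Configurations with newsletter send contribute 0.054348, so
  P(newsletter send | ¬traffic spike) = 0.054348 / 0.716372 ≈ 0.076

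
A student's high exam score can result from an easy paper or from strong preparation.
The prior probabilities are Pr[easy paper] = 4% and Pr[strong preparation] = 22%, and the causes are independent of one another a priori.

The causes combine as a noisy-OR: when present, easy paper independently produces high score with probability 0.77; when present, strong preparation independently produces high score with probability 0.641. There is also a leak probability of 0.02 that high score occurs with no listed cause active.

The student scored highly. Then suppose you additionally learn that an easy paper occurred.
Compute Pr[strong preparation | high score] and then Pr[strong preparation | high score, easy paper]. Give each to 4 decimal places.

Pr[strong preparation | high score] ≈ 0.7874; Pr[strong preparation | high score, easy paper] ≈ 0.2507

Under noisy-OR, P(high score | causes) = 1 − (1−0.02)·∏(1−qᵢ) over the active causes.
P(high score) = 0.02×0.96×0.78 + 0.64818×0.96×0.22 + 0.7746×0.04×0.78 + 0.919081×0.04×0.22 = 0.014976 + 0.136896 + 0.024168 + 0.008088 = 0.184128
Restricting to configurations with strong preparation present: 0.136896 + 0.008088 = 0.144984.
Hence the posterior is 0.144984/0.184128 ≈ 0.7874.

Now also conditioning on easy paper=true:
Numerator (weight on configurations with strong preparation): 0.919081*0.22 = 0.202198
Normalizer over all consistent configurations: 0.7746*0.78 + 0.919081*0.22 = 0.806386
P(strong preparation | high score, easy paper) = 0.202198/0.806386 ≈ 0.2507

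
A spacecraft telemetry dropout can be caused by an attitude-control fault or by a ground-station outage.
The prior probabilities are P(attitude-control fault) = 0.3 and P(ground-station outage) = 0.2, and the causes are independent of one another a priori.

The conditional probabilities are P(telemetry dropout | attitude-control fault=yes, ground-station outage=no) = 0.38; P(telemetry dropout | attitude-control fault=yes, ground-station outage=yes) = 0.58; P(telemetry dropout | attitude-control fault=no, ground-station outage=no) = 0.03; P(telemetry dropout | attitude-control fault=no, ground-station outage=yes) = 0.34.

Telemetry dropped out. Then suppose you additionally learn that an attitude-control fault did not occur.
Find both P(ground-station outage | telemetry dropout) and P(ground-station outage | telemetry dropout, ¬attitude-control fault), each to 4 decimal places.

For the numerator, keep only ground-station outage=true terms: 0.047600 + 0.034800 = 0.082400
Normalizer over all consistent configurations: 0.03*0.7*0.8 + 0.34*0.7*0.2 + 0.38*0.3*0.8 + 0.58*0.3*0.2 = 0.190400
Posterior = 0.082400 / 0.190400 ≈ 0.4328

Now condition on the additional information:
Numerator (weight on configurations with ground-station outage): 0.34×0.2 = 0.068000
Denominator P(telemetry dropout | ¬attitude-control fault): 0.03×0.8 + 0.34×0.2 = 0.092000
P(ground-station outage | telemetry dropout, ¬attitude-control fault) = 0.068000/0.092000 ≈ 0.7391
Ruling out attitude-control fault raises the posterior on ground-station outage — the flip side of explaining away.

P(ground-station outage | telemetry dropout) ≈ 0.4328; P(ground-station outage | telemetry dropout, ¬attitude-control fault) ≈ 0.7391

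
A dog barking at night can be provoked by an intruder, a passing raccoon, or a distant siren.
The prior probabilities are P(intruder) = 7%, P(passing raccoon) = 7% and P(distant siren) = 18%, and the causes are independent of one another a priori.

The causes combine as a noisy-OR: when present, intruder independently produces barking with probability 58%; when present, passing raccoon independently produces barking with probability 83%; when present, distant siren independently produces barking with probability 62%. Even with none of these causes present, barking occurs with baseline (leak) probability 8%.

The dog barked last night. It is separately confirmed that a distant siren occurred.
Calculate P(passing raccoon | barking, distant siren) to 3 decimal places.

P(passing raccoon | barking, distant siren) ≈ 0.096

Under noisy-OR, P(barking | causes) = 1 − (1−0.08)·∏(1−qᵢ) over the active causes.
By total probability over the 4 (intruder, passing raccoon) configurations:
  P(barking | distant siren) = 0.6504*0.93*0.93 + 0.940568*0.93*0.07 + 0.853168*0.07*0.93 + 0.975039*0.07*0.07
        = 0.562531 + 0.061231 + 0.055541 + 0.004778 = 0.684081
The terms with passing raccoon present sum to 0.066009, so
  P(passing raccoon | barking, distant siren) = 0.066009 / 0.684081 ≈ 0.096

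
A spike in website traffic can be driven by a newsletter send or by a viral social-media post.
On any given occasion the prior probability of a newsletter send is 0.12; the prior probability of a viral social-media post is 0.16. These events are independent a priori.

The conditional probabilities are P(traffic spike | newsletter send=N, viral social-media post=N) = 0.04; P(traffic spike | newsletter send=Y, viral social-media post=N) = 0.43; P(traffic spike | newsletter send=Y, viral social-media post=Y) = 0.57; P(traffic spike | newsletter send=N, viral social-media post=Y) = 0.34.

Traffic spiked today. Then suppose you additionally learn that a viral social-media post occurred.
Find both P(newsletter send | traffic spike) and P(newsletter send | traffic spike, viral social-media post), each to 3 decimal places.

P(newsletter send | traffic spike) ≈ 0.412; P(newsletter send | traffic spike, viral social-media post) ≈ 0.186

P(traffic spike) = 0.04*0.88*0.84 + 0.34*0.88*0.16 + 0.43*0.12*0.84 + 0.57*0.12*0.16 = 0.029568 + 0.047872 + 0.043344 + 0.010944 = 0.131728
Restricting to configurations with newsletter send present: 0.043344 + 0.010944 = 0.054288.
P(newsletter send | traffic spike) = 0.054288 / 0.131728 ≈ 0.412

Now condition on the additional information:
For the numerator, keep only newsletter send=true terms: 0.57·0.12 = 0.068400
Denominator P(traffic spike | viral social-media post): 0.34·0.88 + 0.57·0.12 = 0.367600
P(newsletter send | traffic spike, viral social-media post) = 0.068400/0.367600 ≈ 0.186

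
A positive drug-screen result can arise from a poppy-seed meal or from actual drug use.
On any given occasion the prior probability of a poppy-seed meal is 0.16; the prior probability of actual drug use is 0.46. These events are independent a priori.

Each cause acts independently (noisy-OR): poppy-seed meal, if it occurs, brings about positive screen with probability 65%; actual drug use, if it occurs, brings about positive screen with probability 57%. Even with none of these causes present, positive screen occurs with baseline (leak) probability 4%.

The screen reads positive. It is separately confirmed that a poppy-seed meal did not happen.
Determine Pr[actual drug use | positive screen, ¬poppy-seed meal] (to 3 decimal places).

Pr[actual drug use | positive screen, ¬poppy-seed meal] ≈ 0.926

Under noisy-OR, P(positive screen | causes) = 1 − (1−0.04)·∏(1−qᵢ) over the active causes.
Weight on actual drug use=true, given the evidence: 0.5872×0.46 = 0.270112
Normalizer over all consistent configurations: 0.04×0.54 + 0.5872×0.46 = 0.291712
Posterior = 0.270112 / 0.291712 ≈ 0.926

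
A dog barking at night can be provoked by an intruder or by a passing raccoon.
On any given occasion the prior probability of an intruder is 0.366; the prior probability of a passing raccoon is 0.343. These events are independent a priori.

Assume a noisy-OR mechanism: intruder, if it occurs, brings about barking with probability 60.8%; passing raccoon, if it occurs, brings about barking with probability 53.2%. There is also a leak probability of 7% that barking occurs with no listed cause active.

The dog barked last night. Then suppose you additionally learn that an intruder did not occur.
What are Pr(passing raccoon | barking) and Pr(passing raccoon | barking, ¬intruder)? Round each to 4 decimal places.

Under noisy-OR, P(barking | causes) = 1 − (1−0.07)·∏(1−qᵢ) over the active causes.
P(barking) = 0.07×0.634×0.657 + 0.56476×0.634×0.343 + 0.63544×0.366×0.657 + 0.829386×0.366×0.343 = 0.029158 + 0.122814 + 0.152799 + 0.104119 = 0.408890
Of this, 0.226933 comes from 0.122814 + 0.104119 (the passing raccoon=true cases).
So P(passing raccoon | barking) = 0.226933/0.408890 ≈ 0.5550.

With the extra evidence:
For the numerator, keep only passing raccoon=true terms: 0.56476·0.343 = 0.193713
Normalizer over all consistent configurations: 0.07·0.657 + 0.56476·0.343 = 0.239703
Posterior = 0.193713 / 0.239703 ≈ 0.8081

Pr(passing raccoon | barking) ≈ 0.5550; Pr(passing raccoon | barking, ¬intruder) ≈ 0.8081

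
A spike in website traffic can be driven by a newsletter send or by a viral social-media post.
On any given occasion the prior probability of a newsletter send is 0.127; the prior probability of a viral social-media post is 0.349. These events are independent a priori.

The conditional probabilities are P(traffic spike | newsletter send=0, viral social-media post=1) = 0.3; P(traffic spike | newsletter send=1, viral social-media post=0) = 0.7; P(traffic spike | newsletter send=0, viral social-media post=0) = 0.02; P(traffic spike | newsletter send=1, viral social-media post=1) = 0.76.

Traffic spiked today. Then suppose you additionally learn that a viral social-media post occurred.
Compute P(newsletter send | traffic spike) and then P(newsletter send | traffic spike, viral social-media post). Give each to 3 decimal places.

P(traffic spike) = 0.02·0.873·0.651 + 0.3·0.873·0.349 + 0.7·0.127·0.651 + 0.76·0.127·0.349 = 0.011366 + 0.091403 + 0.057874 + 0.033685 = 0.194328
The newsletter send-present share is 0.057874 + 0.033685 = 0.091559.
Hence the posterior is 0.091559/0.194328 ≈ 0.471.

With the extra evidence:
Sum P(traffic spike|·) weighted by the priors over both values of newsletter send:
  P(traffic spike | viral social-media post) = 0.3·0.873 + 0.76·0.127
        = 0.261900 + 0.096520 = 0.358420
The terms with newsletter send present sum to 0.096520, so
  P(newsletter send | traffic spike, viral social-media post) = 0.096520 / 0.358420 ≈ 0.269

P(newsletter send | traffic spike) ≈ 0.471; P(newsletter send | traffic spike, viral social-media post) ≈ 0.269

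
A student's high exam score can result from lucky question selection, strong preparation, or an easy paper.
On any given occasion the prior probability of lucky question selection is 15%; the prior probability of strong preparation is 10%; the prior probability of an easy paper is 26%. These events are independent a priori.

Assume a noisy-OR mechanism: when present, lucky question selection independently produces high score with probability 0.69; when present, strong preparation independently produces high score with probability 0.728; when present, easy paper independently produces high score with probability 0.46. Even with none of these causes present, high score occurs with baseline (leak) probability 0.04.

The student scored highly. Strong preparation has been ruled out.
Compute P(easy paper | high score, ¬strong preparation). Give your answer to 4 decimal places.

P(easy paper | high score, ¬strong preparation) ≈ 0.5744

Under noisy-OR, P(high score | causes) = 1 − (1−0.04)·∏(1−qᵢ) over the active causes.
Weight on easy paper=true, given the evidence: 0.106434 + 0.032733 = 0.139167
Normalizer over all consistent configurations: 0.04·0.85·0.74 + 0.4816·0.85·0.26 + 0.7024·0.15·0.74 + 0.839296·0.15·0.26 = 0.242293
P(easy paper | high score, ¬strong preparation) = 0.139167/0.242293 ≈ 0.5744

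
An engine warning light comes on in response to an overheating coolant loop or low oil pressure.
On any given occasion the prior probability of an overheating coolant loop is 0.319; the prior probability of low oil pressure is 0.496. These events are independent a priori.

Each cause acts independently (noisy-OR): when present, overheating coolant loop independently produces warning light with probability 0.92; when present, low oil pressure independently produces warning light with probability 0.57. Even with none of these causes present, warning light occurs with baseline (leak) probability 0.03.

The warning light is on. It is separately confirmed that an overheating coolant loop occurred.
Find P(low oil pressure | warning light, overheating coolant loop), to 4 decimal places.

P(low oil pressure | warning light, overheating coolant loop) ≈ 0.5077

Under noisy-OR, P(warning light | causes) = 1 − (1−0.03)·∏(1−qᵢ) over the active causes.
By total probability over both values of low oil pressure:
  P(warning light | overheating coolant loop) = 0.9224×0.504 + 0.966632×0.496
        = 0.464890 + 0.479449 = 0.944339
Configurations with low oil pressure contribute 0.479449, so
  P(low oil pressure | warning light, overheating coolant loop) = 0.479449 / 0.944339 ≈ 0.5077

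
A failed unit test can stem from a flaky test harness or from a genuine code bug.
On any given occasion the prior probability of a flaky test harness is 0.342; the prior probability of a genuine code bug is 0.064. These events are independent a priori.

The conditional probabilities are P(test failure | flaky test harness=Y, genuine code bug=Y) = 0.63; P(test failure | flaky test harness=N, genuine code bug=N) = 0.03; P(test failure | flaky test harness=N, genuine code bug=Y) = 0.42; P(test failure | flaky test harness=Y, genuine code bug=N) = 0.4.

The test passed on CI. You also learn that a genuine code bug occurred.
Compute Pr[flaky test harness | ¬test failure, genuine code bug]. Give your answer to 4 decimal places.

P(¬test failure | genuine code bug) = 0.58·0.658 + 0.37·0.342 = 0.381640 + 0.126540 = 0.508180
Restricting to configurations with flaky test harness present: 0.37·0.342 = 0.126540.
P(flaky test harness | ¬test failure, genuine code bug) = 0.126540 / 0.508180 ≈ 0.2490

Pr[flaky test harness | ¬test failure, genuine code bug] ≈ 0.2490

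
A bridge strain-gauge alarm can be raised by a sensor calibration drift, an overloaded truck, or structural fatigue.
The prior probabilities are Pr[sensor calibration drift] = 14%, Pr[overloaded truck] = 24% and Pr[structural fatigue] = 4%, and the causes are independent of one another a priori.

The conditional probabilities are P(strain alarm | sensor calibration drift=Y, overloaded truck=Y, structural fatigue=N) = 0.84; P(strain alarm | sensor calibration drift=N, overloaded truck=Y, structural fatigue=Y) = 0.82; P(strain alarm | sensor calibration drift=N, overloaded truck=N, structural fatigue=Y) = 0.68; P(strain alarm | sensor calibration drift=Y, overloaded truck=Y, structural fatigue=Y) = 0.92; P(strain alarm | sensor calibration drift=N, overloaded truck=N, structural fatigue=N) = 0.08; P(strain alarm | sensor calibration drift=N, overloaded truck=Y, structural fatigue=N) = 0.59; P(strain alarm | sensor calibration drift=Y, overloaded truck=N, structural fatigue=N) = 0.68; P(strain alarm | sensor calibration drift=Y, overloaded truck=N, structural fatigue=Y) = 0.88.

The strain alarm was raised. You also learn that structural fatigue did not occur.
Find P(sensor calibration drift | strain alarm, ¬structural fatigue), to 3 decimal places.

P(sensor calibration drift | strain alarm, ¬structural fatigue) ≈ 0.366

Numerator (weight on configurations with sensor calibration drift): 0.072352 + 0.028224 = 0.100576
Normalizer over all consistent configurations: 0.08·0.86·0.76 + 0.59·0.86·0.24 + 0.68·0.14·0.76 + 0.84·0.14·0.24 = 0.274640
P(sensor calibration drift | strain alarm, ¬structural fatigue) = 0.100576/0.274640 ≈ 0.366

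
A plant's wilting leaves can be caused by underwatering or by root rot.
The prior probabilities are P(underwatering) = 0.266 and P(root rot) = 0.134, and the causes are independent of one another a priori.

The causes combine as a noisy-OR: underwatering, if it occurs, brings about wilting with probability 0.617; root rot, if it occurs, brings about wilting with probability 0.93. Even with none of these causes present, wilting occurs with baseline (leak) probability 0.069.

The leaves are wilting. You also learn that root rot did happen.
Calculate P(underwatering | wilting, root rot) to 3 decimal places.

Under noisy-OR, P(wilting | causes) = 1 − (1−0.069)·∏(1−qᵢ) over the active causes.
Weight on underwatering=true, given the evidence: 0.97504*0.266 = 0.259361
The normalizing constant is 0.93483*0.734 + 0.97504*0.266 = 0.945526
Posterior = 0.259361 / 0.945526 ≈ 0.274

P(underwatering | wilting, root rot) ≈ 0.274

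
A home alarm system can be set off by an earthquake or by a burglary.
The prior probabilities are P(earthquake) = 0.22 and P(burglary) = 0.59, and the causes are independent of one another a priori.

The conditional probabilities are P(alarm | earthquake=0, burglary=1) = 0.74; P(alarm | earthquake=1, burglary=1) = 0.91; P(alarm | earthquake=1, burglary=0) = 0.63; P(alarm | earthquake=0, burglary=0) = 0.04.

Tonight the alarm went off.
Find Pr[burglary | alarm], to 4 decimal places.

Pr[burglary | alarm] ≈ 0.8682

P(alarm) = 0.04×0.78×0.41 + 0.74×0.78×0.59 + 0.63×0.22×0.41 + 0.91×0.22×0.59 = 0.012792 + 0.340548 + 0.056826 + 0.118118 = 0.528284
The burglary-present share is 0.340548 + 0.118118 = 0.458666.
So P(burglary | alarm) = 0.458666/0.528284 ≈ 0.8682.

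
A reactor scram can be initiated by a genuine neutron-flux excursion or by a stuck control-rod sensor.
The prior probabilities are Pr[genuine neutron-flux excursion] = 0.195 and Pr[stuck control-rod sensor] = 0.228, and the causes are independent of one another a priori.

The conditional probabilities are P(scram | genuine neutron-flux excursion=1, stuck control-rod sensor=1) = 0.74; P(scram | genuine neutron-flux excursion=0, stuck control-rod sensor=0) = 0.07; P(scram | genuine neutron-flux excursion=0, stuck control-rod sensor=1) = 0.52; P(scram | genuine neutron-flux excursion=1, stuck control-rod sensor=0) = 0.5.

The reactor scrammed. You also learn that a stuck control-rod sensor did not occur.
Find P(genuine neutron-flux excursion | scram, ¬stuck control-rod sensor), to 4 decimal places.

P(scram | ¬stuck control-rod sensor) = 0.07×0.805 + 0.5×0.195 = 0.056350 + 0.097500 = 0.153850
The genuine neutron-flux excursion-present share is 0.5×0.195 = 0.097500.
P(genuine neutron-flux excursion | scram, ¬stuck control-rod sensor) = 0.097500 / 0.153850 ≈ 0.6337

P(genuine neutron-flux excursion | scram, ¬stuck control-rod sensor) ≈ 0.6337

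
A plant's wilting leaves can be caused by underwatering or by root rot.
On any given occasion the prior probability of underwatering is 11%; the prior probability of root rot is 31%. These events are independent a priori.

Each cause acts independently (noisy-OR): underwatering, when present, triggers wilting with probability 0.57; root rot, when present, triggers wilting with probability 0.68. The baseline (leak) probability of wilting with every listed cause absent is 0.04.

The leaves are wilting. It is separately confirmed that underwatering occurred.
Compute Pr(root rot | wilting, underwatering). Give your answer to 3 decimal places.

Pr(root rot | wilting, underwatering) ≈ 0.399

Under noisy-OR, P(wilting | causes) = 1 − (1−0.04)·∏(1−qᵢ) over the active causes.
Enumerate both values of root rot and weight by the priors:
  P(wilting | underwatering) = 0.5872×0.69 + 0.867904×0.31
        = 0.405168 + 0.269050 = 0.674218
Keeping only the root rot-present terms gives 0.269050, so
  P(root rot | wilting, underwatering) = 0.269050 / 0.674218 ≈ 0.399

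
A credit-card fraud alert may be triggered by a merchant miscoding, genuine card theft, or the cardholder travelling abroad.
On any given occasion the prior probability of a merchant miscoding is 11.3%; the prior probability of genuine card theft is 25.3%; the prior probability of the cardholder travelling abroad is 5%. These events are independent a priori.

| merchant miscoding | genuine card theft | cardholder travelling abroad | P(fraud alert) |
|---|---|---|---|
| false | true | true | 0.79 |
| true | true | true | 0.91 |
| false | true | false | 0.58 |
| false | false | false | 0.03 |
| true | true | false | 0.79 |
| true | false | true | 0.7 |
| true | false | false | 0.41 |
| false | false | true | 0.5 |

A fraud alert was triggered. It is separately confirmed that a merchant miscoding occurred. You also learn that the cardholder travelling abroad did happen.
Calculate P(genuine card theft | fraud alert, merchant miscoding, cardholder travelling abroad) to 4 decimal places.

P(fraud alert | merchant miscoding, cardholder travelling abroad) = 0.7·0.747 + 0.91·0.253 = 0.522900 + 0.230230 = 0.753130
Restricting to configurations with genuine card theft present: 0.91·0.253 = 0.230230.
So P(genuine card theft | fraud alert, merchant miscoding, cardholder travelling abroad) = 0.230230/0.753130 ≈ 0.3057.

P(genuine card theft | fraud alert, merchant miscoding, cardholder travelling abroad) ≈ 0.3057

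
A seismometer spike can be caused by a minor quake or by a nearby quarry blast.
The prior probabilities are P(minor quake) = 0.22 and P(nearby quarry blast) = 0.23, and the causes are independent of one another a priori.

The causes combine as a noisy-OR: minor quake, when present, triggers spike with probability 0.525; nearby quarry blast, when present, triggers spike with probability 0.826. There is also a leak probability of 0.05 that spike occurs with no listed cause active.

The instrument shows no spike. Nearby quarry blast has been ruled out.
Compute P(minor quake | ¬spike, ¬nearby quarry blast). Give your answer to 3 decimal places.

Under noisy-OR, P(spike | causes) = 1 − (1−0.05)·∏(1−qᵢ) over the active causes.
P(¬spike | ¬nearby quarry blast) = 0.95×0.78 + 0.45125×0.22 = 0.741000 + 0.099275 = 0.840275
Of this, 0.099275 comes from 0.45125×0.22 (the minor quake=true cases).
P(minor quake | ¬spike, ¬nearby quarry blast) = 0.099275 / 0.840275 ≈ 0.118

P(minor quake | ¬spike, ¬nearby quarry blast) ≈ 0.118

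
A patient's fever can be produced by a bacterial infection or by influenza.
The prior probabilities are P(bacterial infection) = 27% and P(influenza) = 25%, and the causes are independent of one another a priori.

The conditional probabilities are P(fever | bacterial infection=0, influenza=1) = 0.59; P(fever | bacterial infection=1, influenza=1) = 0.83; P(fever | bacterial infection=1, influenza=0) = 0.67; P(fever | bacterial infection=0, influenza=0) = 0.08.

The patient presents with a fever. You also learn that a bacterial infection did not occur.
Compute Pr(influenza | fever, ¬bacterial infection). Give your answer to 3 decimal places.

Pr(influenza | fever, ¬bacterial infection) ≈ 0.711

Weight on influenza=true, given the evidence: 0.59·0.25 = 0.147500
The normalizing constant is 0.08·0.75 + 0.59·0.25 = 0.207500
P(influenza | fever, ¬bacterial infection) = 0.147500/0.207500 ≈ 0.711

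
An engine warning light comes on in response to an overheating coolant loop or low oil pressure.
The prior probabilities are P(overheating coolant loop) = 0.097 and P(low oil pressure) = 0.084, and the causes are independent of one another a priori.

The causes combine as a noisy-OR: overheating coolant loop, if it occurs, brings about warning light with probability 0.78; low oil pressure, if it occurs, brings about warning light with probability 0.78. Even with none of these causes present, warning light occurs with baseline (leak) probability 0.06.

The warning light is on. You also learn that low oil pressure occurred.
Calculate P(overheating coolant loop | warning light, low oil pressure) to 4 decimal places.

P(overheating coolant loop | warning light, low oil pressure) ≈ 0.1145

Under noisy-OR, P(warning light | causes) = 1 − (1−0.06)·∏(1−qᵢ) over the active causes.
Weight on overheating coolant loop=true, given the evidence: 0.954504×0.097 = 0.092587
The normalizing constant is 0.7932×0.903 + 0.954504×0.097 = 0.808847
P(overheating coolant loop | warning light, low oil pressure) = 0.092587/0.808847 ≈ 0.1145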